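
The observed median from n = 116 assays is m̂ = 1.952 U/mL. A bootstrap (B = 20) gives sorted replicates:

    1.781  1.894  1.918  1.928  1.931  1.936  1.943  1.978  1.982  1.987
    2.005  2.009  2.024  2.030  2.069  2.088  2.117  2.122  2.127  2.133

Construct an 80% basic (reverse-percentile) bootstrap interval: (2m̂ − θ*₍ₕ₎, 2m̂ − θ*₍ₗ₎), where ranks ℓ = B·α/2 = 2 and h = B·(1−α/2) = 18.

Percentile endpoints at ranks 2 and 18: θ*₍2₎ = 1.894, θ*₍18₎ = 2.122.
Basic interval reflects these around m̂:
  lower = 2 × 1.952 − 2.122 = 1.782
  upper = 2 × 1.952 − 1.894 = 2.010

(1.782, 2.010)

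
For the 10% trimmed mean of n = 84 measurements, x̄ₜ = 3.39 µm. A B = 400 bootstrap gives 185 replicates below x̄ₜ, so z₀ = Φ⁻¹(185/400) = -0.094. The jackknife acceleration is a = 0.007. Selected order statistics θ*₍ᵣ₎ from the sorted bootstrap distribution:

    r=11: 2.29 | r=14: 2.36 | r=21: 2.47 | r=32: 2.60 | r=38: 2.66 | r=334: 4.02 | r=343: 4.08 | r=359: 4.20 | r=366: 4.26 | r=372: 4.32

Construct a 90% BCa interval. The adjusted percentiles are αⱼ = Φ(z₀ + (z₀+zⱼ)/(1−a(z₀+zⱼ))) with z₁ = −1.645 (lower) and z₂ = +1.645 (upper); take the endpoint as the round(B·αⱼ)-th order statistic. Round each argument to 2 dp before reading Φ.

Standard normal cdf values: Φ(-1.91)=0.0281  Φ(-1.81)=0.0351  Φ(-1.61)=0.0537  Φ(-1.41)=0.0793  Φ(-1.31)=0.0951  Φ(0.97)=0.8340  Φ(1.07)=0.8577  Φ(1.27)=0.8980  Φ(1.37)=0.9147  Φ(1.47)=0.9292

Lower: z₀ + z₁ = -0.094 + (-1.645) = -1.739; 1 − a(z₀+z₁) = 1 − (0.007)(-1.739) = 1.0122; argument = -0.094 + (-1.739)/1.0122 = -1.8121 → -1.81.
α₁ = Φ(-1.81) = 0.0351; rank = round(400 × 0.0351) = 14; θ*₍14₎ = 2.36.
Upper: z₀ + z₂ = 1.551; 1 − a(z₀+z₂) = 0.9891; argument = 1.4740 → 1.47; α₂ = 0.9292; rank = 372; θ*₍372₎ = 4.32.

(2.36, 4.32)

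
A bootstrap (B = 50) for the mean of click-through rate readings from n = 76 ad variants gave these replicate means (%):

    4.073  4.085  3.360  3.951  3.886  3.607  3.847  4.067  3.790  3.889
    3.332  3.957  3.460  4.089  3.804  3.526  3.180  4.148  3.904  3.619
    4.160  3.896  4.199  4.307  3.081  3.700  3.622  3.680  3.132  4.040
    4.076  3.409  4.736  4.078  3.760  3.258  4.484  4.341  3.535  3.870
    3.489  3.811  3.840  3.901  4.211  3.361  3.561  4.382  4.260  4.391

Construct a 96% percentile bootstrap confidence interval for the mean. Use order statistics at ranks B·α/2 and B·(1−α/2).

(3.081, 4.484)

Sorted replicates: 3.081, 3.132, 3.180, 3.258, 3.332, 3.360, 3.361, 3.409, 3.460, 3.489, 3.526, 3.535, 3.561, 3.607, 3.619, 3.622, 3.680, 3.700, 3.760, 3.790, 3.804, 3.811, 3.840, 3.847, 3.870, 3.886, 3.889, 3.896, 3.901, 3.904, 3.951, 3.957, 4.040, 4.067, 4.073, 4.076, 4.078, 4.085, 4.089, 4.148, 4.160, 4.199, 4.211, 4.260, 4.307, 4.341, 4.382, 4.391, 4.484, 4.736
α = 0.04; lower rank = 50 × 0.020 = 1; upper rank = 50 × 0.980 = 49.
The 1st smallest replicate is 3.081; the 49th is 4.484.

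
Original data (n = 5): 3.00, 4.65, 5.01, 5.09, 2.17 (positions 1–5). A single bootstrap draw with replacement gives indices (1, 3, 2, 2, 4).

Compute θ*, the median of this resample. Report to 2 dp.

θ* = 4.65

Resample values: 3.00, 5.01, 4.65, 4.65, 5.09.
Sorted: 3.00, 4.65, 4.65, 5.01, 5.09
Median = middle value = 4.65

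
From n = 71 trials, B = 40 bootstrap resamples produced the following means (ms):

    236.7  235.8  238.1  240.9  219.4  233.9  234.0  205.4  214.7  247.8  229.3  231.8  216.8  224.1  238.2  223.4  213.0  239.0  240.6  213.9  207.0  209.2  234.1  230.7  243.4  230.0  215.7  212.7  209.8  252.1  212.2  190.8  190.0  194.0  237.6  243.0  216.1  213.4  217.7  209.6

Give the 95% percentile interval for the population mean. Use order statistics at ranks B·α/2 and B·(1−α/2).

Sorted replicates: 190.0, 190.8, 194.0, 205.4, 207.0, 209.2, 209.6, 209.8, 212.2, 212.7, 213.0, 213.4, 213.9, 214.7, 215.7, 216.1, 216.8, 217.7, 219.4, 223.4, 224.1, 229.3, 230.0, 230.7, 231.8, 233.9, 234.0, 234.1, 235.8, 236.7, 237.6, 238.1, 238.2, 239.0, 240.6, 240.9, 243.0, 243.4, 247.8, 252.1
α = 0.05; lower rank = 40 × 0.025 = 1; upper rank = 40 × 0.975 = 39.
The 1st smallest replicate is 190.0; the 39th is 247.8.

(190.0, 247.8)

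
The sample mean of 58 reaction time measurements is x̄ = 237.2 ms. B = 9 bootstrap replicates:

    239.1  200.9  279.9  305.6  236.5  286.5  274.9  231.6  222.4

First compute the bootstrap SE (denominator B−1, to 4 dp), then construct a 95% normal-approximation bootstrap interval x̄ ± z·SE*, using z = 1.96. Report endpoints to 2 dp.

Mean of replicates = 253.0444; sum of squared deviations = 9666.4022; SE* = √(9666.4022/8) = 34.7606
Margin = 1.96 × 34.7606 = 68.131
Interval: 237.2 ± 68.131

(169.07, 305.33)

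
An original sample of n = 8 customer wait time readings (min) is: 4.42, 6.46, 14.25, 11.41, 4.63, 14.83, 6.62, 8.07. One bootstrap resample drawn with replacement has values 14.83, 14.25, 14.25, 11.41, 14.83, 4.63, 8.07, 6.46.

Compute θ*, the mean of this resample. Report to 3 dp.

Mean = (14.83 + 14.25 + 14.25 + 11.41 + 14.83 + 4.63 + 8.07 + 6.46) / 8 = 88.730 / 8 = 11.091

θ* = 11.091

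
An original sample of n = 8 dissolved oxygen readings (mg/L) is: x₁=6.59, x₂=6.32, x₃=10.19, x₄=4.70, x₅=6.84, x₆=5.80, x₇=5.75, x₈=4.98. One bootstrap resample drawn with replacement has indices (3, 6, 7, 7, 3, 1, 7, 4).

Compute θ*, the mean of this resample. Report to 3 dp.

θ* = 6.840

Resample values: 10.19, 5.80, 5.75, 5.75, 10.19, 6.59, 5.75, 4.70.
Mean = (10.19 + 5.80 + 5.75 + 5.75 + 10.19 + 6.59 + 5.75 + 4.70) / 8 = 54.720 / 8 = 6.840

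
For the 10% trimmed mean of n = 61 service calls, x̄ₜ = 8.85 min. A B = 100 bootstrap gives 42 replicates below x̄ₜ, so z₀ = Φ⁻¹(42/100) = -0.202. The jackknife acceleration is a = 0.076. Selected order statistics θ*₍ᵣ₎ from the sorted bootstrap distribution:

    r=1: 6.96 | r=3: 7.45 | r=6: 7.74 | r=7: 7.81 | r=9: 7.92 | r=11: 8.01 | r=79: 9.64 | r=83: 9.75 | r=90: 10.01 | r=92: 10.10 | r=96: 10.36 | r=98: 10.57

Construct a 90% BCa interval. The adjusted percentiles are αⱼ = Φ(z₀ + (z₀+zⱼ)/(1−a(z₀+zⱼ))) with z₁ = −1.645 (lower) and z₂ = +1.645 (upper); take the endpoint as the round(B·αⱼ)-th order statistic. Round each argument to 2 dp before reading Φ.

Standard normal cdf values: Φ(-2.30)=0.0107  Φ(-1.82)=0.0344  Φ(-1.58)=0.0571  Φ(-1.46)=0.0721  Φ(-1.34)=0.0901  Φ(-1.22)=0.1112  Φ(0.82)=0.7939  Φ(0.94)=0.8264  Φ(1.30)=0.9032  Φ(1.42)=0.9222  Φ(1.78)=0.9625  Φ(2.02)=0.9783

Lower: z₀ + z₁ = -0.202 + (-1.645) = -1.847; 1 − a(z₀+z₁) = 1 − (0.076)(-1.847) = 1.1404; argument = -0.202 + (-1.847)/1.1404 = -1.8216 → -1.82.
α₁ = Φ(-1.82) = 0.0344; rank = round(100 × 0.0344) = 3; θ*₍3₎ = 7.45.
Upper: z₀ + z₂ = 1.443; 1 − a(z₀+z₂) = 0.8903; argument = 1.4187 → 1.42; α₂ = 0.9222; rank = 92; θ*₍92₎ = 10.10.

(7.45, 10.10)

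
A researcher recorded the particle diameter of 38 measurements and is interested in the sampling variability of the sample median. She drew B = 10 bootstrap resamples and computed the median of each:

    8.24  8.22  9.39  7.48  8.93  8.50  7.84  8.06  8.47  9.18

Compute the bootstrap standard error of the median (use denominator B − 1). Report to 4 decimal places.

Bootstrap SE is the standard deviation of the 10 replicate medians.
Mean of replicates: (8.24 + 8.22 + 9.39 + 7.48 + 8.93 + 8.50 + 7.84 + 8.06 + 8.47 + 9.18) / 10 = 84.31000 / 10 = 8.43100
Sum of squared deviations: (−0.19100)² + (−0.21100)² + (+0.95900)² + (−0.95100)² + (+0.49900)² + (+0.06900)² + (−0.59100)² + (−0.37100)² + (+0.03900)² + (+0.74900)² = 3.20829
Variance = 3.20829 / 9 = 0.35648
SE* = √0.35648

SE* = 0.5971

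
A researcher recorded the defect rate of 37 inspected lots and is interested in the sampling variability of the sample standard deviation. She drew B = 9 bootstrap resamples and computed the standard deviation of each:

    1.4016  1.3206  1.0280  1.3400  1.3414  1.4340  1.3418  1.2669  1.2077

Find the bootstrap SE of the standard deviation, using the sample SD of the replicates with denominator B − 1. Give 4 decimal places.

Bootstrap SE is the standard deviation of the 9 replicate standard deviations.
Mean of replicates: (1.4016 + 1.3206 + 1.0280 + 1.3400 + 1.3414 + 1.4340 + 1.3418 + 1.2669 + 1.2077) / 9 = 11.68200 / 9 = 1.29800
Sum of squared deviations: (+0.10360)² + (+0.02260)² + (−0.27000)² + (+0.04200)² + (+0.04340)² + (+0.13600)² + (+0.04380)² + (−0.03110)² + (−0.09030)² = 0.11733
Variance = 0.11733 / 8 = 0.01467
SE* = √0.01467

SE* = 0.1211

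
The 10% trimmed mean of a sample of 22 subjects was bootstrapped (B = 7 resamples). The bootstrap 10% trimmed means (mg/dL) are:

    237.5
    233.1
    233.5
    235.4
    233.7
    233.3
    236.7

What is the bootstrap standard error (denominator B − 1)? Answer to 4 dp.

SE* = 1.7924

Bootstrap SE is the standard deviation of the 7 replicate 10% trimmed means.
Mean of replicates: (237.5 + 233.1 + 233.5 + 235.4 + 233.7 + 233.3 + 236.7) / 7 = 1643.20000 / 7 = 234.74286
Sum of squared deviations: (+2.75714)² + (−1.64286)² + (−1.24286)² + (+0.65714)² + (−1.04286)² + (−1.44286)² + (+1.95714)² = 19.27714
Variance = 19.27714 / 6 = 3.21286
SE* = √3.21286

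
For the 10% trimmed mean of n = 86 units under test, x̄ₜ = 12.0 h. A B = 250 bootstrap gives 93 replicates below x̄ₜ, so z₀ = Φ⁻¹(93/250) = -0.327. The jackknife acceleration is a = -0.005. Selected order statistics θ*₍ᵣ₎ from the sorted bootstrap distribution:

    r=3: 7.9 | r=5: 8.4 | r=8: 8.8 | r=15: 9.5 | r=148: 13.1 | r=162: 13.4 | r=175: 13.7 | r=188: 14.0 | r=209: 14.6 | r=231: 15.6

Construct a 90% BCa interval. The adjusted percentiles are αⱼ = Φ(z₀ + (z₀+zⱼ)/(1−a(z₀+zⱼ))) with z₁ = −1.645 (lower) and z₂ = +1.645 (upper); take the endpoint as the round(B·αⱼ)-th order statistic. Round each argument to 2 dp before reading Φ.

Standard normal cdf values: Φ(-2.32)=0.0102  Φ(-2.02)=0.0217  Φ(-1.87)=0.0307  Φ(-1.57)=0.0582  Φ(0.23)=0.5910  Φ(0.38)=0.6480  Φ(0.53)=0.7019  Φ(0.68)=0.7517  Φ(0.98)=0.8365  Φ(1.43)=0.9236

Lower: z₀ + z₁ = -0.327 + (-1.645) = -1.972; 1 − a(z₀+z₁) = 1 − (-0.005)(-1.972) = 0.9901; argument = -0.327 + (-1.972)/0.9901 = -2.3186 → -2.32.
α₁ = Φ(-2.32) = 0.0102; rank = round(250 × 0.0102) = 3; θ*₍3₎ = 7.9.
Upper: z₀ + z₂ = 1.318; 1 − a(z₀+z₂) = 1.0066; argument = 0.9824 → 0.98; α₂ = 0.8365; rank = 209; θ*₍209₎ = 14.6.

(7.9, 14.6)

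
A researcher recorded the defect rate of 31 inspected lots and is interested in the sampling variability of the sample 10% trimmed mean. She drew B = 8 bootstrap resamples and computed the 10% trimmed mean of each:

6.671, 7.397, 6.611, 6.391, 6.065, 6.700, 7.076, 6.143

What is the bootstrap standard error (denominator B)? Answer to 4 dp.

SE* = 0.4195

Bootstrap SE is the standard deviation of the 8 replicate 10% trimmed means.
Mean of replicates: (6.671 + 7.397 + 6.611 + 6.391 + 6.065 + 6.700 + 7.076 + 6.143) / 8 = 53.05400 / 8 = 6.63175
Sum of squared deviations: (+0.03925)² + (+0.76525)² + (−0.02075)² + (−0.24075)² + (−0.56675)² + (+0.06825)² + (+0.44425)² + (−0.48875)² = 1.40764
Variance = 1.40764 / 8 = 0.17595
SE* = √0.17595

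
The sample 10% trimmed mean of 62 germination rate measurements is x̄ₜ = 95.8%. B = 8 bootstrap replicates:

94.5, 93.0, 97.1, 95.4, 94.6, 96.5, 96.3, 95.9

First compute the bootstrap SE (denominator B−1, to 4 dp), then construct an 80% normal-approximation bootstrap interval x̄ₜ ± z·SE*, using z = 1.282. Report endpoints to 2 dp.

Mean of replicates = 95.4125; sum of squared deviations = 12.3687; SE* = √(12.3687/7) = 1.3293
Margin = 1.282 × 1.3293 = 1.704
Interval: 95.8 ± 1.704

(94.10, 97.50)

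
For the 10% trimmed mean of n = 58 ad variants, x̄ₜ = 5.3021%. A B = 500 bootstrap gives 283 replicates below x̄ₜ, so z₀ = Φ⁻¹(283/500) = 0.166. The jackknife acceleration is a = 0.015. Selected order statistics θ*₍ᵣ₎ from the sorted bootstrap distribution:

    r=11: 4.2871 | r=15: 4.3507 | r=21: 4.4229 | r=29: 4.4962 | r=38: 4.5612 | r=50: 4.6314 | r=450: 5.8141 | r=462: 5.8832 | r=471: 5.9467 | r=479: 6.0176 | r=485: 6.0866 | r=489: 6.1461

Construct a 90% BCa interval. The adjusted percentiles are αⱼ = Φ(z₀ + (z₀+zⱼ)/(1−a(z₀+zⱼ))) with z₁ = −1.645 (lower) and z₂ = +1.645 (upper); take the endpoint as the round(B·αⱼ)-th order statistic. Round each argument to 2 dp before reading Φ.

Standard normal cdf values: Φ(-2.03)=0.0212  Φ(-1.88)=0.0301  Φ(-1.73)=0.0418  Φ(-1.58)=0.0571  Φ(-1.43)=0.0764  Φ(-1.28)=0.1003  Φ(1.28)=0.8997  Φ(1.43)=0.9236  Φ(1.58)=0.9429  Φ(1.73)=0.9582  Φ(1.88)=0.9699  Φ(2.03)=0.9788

Lower: z₀ + z₁ = 0.166 + (-1.645) = -1.479; 1 − a(z₀+z₁) = 1 − (0.015)(-1.479) = 1.0222; argument = 0.166 + (-1.479)/1.0222 = -1.2809 → -1.28.
α₁ = Φ(-1.28) = 0.1003; rank = round(500 × 0.1003) = 50; θ*₍50₎ = 4.6314.
Upper: z₀ + z₂ = 1.811; 1 − a(z₀+z₂) = 0.9728; argument = 2.0276 → 2.03; α₂ = 0.9788; rank = 489; θ*₍489₎ = 6.1461.

(4.6314, 6.1461)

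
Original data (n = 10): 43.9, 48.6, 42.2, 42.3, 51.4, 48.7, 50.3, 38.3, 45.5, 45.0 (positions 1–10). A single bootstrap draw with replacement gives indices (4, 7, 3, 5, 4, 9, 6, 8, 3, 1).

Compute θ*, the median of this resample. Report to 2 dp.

θ* = 43.10

Resample values: 42.3, 50.3, 42.2, 51.4, 42.3, 45.5, 48.7, 38.3, 42.2, 43.9.
Sorted: 38.3, 42.2, 42.2, 42.3, 42.3, 43.9, 45.5, 48.7, 50.3, 51.4
Median = average of the two middle values = 43.10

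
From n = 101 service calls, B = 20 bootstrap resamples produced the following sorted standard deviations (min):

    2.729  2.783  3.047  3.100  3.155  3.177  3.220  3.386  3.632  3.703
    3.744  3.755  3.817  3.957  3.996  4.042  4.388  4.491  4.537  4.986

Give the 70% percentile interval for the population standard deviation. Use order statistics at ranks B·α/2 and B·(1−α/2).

(3.047, 4.388)

α = 0.30; lower rank = 20 × 0.150 = 3; upper rank = 20 × 0.850 = 17.
The 3rd smallest replicate is 3.047; the 17th is 4.388.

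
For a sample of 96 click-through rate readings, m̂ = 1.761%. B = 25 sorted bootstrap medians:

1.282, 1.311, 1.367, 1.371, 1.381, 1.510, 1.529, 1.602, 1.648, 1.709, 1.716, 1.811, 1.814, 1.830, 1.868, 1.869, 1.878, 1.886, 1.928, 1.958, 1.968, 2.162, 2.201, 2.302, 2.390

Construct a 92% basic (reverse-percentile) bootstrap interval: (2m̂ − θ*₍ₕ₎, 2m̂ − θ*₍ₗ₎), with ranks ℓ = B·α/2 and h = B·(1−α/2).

Percentile endpoints at ranks 1 and 24: θ*₍1₎ = 1.282, θ*₍24₎ = 2.302.
Basic interval reflects these around m̂:
  lower = 2 × 1.761 − 2.302 = 1.220
  upper = 2 × 1.761 − 1.282 = 2.240

(1.220, 2.240)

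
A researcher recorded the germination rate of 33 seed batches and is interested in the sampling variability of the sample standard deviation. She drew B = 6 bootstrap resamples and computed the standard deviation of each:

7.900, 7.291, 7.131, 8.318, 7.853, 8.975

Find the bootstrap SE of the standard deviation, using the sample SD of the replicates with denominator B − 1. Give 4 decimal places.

Bootstrap SE is the standard deviation of the 6 replicate standard deviations.
Mean of replicates: (7.900 + 7.291 + 7.131 + 8.318 + 7.853 + 8.975) / 6 = 47.46800 / 6 = 7.91133
Sum of squared deviations: (−0.01133)² + (−0.62033)² + (−0.78033)² + (+0.40667)² + (−0.05833)² + (+1.06367)² = 2.29403
Variance = 2.29403 / 5 = 0.45881
SE* = √0.45881

SE* = 0.6774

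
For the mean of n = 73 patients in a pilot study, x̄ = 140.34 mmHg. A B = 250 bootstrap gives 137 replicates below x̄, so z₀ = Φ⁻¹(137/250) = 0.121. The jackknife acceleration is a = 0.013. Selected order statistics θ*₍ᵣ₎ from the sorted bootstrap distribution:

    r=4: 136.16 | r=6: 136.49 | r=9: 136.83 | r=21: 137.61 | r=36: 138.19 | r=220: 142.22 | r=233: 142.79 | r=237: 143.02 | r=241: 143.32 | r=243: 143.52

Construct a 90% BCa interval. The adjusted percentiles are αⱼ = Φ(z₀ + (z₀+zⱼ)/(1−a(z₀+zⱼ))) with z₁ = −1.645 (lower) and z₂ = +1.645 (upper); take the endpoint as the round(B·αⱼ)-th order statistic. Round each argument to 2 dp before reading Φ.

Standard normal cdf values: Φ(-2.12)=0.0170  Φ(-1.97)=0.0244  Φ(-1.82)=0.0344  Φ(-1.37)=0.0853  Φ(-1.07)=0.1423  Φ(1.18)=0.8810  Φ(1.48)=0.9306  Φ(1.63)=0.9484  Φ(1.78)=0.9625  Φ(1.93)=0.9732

Lower: z₀ + z₁ = 0.121 + (-1.645) = -1.524; 1 − a(z₀+z₁) = 1 − (0.013)(-1.524) = 1.0198; argument = 0.121 + (-1.524)/1.0198 = -1.3734 → -1.37.
α₁ = Φ(-1.37) = 0.0853; rank = round(250 × 0.0853) = 21; θ*₍21₎ = 137.61.
Upper: z₀ + z₂ = 1.766; 1 − a(z₀+z₂) = 0.9770; argument = 1.9285 → 1.93; α₂ = 0.9732; rank = 243; θ*₍243₎ = 143.52.

(137.61, 143.52)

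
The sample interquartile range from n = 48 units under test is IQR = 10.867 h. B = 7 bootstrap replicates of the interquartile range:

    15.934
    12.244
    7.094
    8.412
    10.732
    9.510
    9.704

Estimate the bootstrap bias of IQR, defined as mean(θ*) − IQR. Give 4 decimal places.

bias = −0.3484

mean(θ*) = (15.934 + 12.244 + 7.094 + 8.412 + 10.732 + 9.510 + 9.704) / 7 = 10.51857
bias = 10.51857 − 10.867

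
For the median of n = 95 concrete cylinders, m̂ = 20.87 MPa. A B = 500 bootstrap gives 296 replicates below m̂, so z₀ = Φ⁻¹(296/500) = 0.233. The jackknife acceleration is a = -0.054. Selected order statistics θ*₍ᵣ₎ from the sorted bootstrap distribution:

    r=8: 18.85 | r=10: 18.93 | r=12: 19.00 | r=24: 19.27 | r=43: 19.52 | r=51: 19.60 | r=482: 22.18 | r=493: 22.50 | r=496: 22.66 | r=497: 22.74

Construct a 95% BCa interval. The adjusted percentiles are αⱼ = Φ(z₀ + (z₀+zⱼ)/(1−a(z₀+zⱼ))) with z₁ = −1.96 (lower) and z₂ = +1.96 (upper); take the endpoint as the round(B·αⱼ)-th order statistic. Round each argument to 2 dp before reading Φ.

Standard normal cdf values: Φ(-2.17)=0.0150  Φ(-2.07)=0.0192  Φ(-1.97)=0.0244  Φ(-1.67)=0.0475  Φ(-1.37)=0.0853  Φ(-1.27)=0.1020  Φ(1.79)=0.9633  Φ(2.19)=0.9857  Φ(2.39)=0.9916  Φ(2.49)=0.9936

Lower: z₀ + z₁ = 0.233 + (-1.960) = -1.727; 1 − a(z₀+z₁) = 1 − (-0.054)(-1.727) = 0.9067; argument = 0.233 + (-1.727)/0.9067 = -1.6716 → -1.67.
α₁ = Φ(-1.67) = 0.0475; rank = round(500 × 0.0475) = 24; θ*₍24₎ = 19.27.
Upper: z₀ + z₂ = 2.193; 1 − a(z₀+z₂) = 1.1184; argument = 2.1938 → 2.19; α₂ = 0.9857; rank = 493; θ*₍493₎ = 22.50.

(19.27, 22.50)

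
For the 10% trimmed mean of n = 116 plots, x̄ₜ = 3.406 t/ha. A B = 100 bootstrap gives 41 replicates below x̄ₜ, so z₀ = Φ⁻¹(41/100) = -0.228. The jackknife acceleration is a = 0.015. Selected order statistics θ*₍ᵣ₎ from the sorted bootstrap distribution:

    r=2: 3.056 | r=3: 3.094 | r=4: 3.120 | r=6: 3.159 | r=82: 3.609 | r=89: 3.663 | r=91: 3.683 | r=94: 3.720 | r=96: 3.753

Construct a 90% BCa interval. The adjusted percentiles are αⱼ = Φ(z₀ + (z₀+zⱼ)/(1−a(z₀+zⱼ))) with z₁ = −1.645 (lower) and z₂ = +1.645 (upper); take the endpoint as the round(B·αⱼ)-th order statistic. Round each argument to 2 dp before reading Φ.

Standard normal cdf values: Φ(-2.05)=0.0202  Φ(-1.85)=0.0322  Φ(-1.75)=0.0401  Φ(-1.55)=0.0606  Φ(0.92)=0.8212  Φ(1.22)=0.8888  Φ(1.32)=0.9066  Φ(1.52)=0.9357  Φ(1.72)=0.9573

(3.056, 3.663)

Lower: z₀ + z₁ = -0.228 + (-1.645) = -1.873; 1 − a(z₀+z₁) = 1 − (0.015)(-1.873) = 1.0281; argument = -0.228 + (-1.873)/1.0281 = -2.0498 → -2.05.
α₁ = Φ(-2.05) = 0.0202; rank = round(100 × 0.0202) = 2; θ*₍2₎ = 3.056.
Upper: z₀ + z₂ = 1.417; 1 − a(z₀+z₂) = 0.9787; argument = 1.2198 → 1.22; α₂ = 0.8888; rank = 89; θ*₍89₎ = 3.663.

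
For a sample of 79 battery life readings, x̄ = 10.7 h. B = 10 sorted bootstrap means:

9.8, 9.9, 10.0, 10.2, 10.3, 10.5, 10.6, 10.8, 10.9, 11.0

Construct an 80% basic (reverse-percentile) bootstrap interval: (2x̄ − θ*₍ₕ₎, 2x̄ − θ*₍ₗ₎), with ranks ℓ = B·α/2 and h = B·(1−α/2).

Percentile endpoints at ranks 1 and 9: θ*₍1₎ = 9.8, θ*₍9₎ = 10.9.
Basic interval reflects these around x̄:
  lower = 2 × 10.7 − 10.9 = 10.5
  upper = 2 × 10.7 − 9.8 = 11.6

(10.5, 11.6)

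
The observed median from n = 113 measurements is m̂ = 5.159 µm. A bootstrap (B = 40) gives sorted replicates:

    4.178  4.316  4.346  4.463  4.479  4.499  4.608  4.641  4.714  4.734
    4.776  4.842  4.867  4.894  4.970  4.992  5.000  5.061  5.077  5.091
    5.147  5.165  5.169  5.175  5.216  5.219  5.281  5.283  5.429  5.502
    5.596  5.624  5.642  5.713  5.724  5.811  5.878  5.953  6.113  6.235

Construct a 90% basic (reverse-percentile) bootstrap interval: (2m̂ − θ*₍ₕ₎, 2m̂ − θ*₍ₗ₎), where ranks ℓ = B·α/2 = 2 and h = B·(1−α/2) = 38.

(4.365, 6.002)

Percentile endpoints at ranks 2 and 38: θ*₍2₎ = 4.316, θ*₍38₎ = 5.953.
Basic interval reflects these around m̂:
  lower = 2 × 5.159 − 5.953 = 4.365
  upper = 2 × 5.159 − 4.316 = 6.002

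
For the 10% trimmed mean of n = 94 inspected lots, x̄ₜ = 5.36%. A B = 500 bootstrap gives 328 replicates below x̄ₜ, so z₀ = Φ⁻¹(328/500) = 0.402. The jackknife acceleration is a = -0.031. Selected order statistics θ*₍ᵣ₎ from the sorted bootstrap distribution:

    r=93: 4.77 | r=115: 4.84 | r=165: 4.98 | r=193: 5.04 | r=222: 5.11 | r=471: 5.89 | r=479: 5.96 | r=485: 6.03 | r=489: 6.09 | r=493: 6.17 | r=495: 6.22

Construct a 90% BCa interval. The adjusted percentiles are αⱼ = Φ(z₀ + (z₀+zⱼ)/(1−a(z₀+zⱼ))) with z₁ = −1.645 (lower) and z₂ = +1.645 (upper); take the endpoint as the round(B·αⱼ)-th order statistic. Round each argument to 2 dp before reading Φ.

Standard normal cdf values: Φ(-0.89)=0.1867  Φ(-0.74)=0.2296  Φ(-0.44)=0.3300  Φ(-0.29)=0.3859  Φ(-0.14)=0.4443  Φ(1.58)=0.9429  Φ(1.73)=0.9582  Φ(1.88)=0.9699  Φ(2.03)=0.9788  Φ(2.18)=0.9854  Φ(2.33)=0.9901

(4.77, 6.22)

Lower: z₀ + z₁ = 0.402 + (-1.645) = -1.243; 1 − a(z₀+z₁) = 1 − (-0.031)(-1.243) = 0.9615; argument = 0.402 + (-1.243)/0.9615 = -0.8908 → -0.89.
α₁ = Φ(-0.89) = 0.1867; rank = round(500 × 0.1867) = 93; θ*₍93₎ = 4.77.
Upper: z₀ + z₂ = 2.047; 1 − a(z₀+z₂) = 1.0635; argument = 2.3269 → 2.33; α₂ = 0.9901; rank = 495; θ*₍495₎ = 6.22.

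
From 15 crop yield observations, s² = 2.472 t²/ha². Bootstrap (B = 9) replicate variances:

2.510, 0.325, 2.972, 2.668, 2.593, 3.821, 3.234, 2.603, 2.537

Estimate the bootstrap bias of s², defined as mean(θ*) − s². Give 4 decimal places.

bias = +0.1128

mean(θ*) = (2.510 + 0.325 + 2.972 + 2.668 + 2.593 + 3.821 + 3.234 + 2.603 + 2.537) / 9 = 2.58478
bias = 2.58478 − 2.472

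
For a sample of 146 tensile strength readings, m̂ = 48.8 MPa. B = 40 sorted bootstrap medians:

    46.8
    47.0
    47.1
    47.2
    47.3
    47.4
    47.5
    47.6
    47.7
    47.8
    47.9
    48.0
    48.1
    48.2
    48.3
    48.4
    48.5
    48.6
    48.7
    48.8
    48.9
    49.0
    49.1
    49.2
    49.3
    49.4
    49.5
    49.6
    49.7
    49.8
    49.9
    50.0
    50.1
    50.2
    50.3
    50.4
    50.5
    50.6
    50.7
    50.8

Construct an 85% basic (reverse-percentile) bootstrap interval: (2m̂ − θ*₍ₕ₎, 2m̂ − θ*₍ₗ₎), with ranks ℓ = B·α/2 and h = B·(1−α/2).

Percentile endpoints at ranks 3 and 37: θ*₍3₎ = 47.1, θ*₍37₎ = 50.5.
Basic interval reflects these around m̂:
  lower = 2 × 48.8 − 50.5 = 47.1
  upper = 2 × 48.8 − 47.1 = 50.5

(47.1, 50.5)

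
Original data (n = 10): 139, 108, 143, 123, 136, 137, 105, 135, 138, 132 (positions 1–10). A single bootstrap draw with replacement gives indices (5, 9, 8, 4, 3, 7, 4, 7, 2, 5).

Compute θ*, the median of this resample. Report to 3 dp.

Resample values: 136, 138, 135, 123, 143, 105, 123, 105, 108, 136.
Sorted: 105, 105, 108, 123, 123, 135, 136, 136, 138, 143
Median = average of the two middle values = 129.000

θ* = 129.000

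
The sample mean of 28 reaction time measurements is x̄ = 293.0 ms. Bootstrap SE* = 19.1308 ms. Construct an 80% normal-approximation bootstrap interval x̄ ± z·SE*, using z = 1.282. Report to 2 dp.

(268.47, 317.53)

Margin = 1.282 × 19.1308 = 24.526
Interval: 293.0 ± 24.526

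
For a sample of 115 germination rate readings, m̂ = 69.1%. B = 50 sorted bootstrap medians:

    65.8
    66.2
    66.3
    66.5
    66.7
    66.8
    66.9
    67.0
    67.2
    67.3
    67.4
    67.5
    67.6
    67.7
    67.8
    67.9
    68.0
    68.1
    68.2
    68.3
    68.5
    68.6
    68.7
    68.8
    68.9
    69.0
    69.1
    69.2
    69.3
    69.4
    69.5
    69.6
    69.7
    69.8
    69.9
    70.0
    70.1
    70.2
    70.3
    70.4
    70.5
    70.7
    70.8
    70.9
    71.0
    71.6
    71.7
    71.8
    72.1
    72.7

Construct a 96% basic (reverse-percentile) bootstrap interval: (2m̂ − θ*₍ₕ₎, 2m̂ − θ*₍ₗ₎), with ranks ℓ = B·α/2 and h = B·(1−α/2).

(66.1, 72.4)

Percentile endpoints at ranks 1 and 49: θ*₍1₎ = 65.8, θ*₍49₎ = 72.1.
Basic interval reflects these around m̂:
  lower = 2 × 69.1 − 72.1 = 66.1
  upper = 2 × 69.1 − 65.8 = 72.4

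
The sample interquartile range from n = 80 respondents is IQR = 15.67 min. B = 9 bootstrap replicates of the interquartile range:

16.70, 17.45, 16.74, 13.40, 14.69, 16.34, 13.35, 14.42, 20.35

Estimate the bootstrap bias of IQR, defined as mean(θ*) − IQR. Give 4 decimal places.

bias = +0.2678

mean(θ*) = (16.70 + 17.45 + 16.74 + 13.40 + 14.69 + 16.34 + 13.35 + 14.42 + 20.35) / 9 = 15.93778
bias = 15.93778 − 15.67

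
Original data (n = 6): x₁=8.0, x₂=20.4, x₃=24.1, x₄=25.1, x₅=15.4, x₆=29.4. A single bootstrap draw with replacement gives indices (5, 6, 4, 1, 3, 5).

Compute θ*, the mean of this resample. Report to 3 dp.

Resample values: 15.4, 29.4, 25.1, 8.0, 24.1, 15.4.
Mean = (15.4 + 29.4 + 25.1 + 8.0 + 24.1 + 15.4) / 6 = 117.40 / 6 = 19.567

θ* = 19.567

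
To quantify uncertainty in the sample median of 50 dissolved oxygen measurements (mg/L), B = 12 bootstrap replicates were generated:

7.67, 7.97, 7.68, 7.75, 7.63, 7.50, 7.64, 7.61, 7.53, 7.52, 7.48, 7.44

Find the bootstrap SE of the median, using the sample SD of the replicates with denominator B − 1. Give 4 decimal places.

SE* = 0.1448

Bootstrap SE is the standard deviation of the 12 replicate medians.
Mean of replicates: (7.67 + 7.97 + 7.68 + 7.75 + 7.63 + 7.50 + 7.64 + 7.61 + 7.53 + 7.52 + 7.48 + 7.44) / 12 = 91.42000 / 12 = 7.61833
Sum of squared deviations: (+0.05167)² + (+0.35167)² + (+0.06167)² + (+0.13167)² + (+0.01167)² + (−0.11833)² + (+0.02167)² + (−0.00833)² + (−0.08833)² + (−0.09833)² + (−0.13833)² + (−0.17833)² = 0.23057
Variance = 0.23057 / 11 = 0.02096
SE* = √0.02096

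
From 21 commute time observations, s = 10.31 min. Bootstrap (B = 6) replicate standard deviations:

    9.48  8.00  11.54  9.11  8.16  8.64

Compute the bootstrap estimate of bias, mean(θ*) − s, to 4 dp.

bias = −1.1550

mean(θ*) = (9.48 + 8.00 + 11.54 + 9.11 + 8.16 + 8.64) / 6 = 9.15500
bias = 9.15500 − 10.31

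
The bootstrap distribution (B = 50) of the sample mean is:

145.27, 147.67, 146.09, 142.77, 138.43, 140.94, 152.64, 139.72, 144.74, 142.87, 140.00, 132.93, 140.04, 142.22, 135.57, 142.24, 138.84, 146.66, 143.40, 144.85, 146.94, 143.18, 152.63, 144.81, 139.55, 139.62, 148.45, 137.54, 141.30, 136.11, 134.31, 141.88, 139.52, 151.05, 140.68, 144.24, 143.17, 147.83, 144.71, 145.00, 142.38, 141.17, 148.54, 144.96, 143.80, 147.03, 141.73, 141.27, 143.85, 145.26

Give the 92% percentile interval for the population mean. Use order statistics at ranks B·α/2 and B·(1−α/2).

(134.31, 151.05)

Sorted replicates: 132.93, 134.31, 135.57, 136.11, 137.54, 138.43, 138.84, 139.52, 139.55, 139.62, 139.72, 140.00, 140.04, 140.68, 140.94, 141.17, 141.27, 141.30, 141.73, 141.88, 142.22, 142.24, 142.38, 142.77, 142.87, 143.17, 143.18, 143.40, 143.80, 143.85, 144.24, 144.71, 144.74, 144.81, 144.85, 144.96, 145.00, 145.26, 145.27, 146.09, 146.66, 146.94, 147.03, 147.67, 147.83, 148.45, 148.54, 151.05, 152.63, 152.64
α = 0.08; lower rank = 50 × 0.040 = 2; upper rank = 50 × 0.960 = 48.
The 2nd smallest replicate is 134.31; the 48th is 151.05.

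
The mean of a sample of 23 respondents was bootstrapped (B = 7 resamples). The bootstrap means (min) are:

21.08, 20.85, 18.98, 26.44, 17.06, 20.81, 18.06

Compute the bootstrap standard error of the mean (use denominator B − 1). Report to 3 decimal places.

SE* = 3.053

Bootstrap SE is the standard deviation of the 7 replicate means.
Mean of replicates: (21.08 + 20.85 + 18.98 + 26.44 + 17.06 + 20.81 + 18.06) / 7 = 143.2800 / 7 = 20.4686
Sum of squared deviations: (+0.6114)² + (+0.3814)² + (−1.4886)² + (+5.9714)² + (−3.4086)² + (+0.3414)² + (−2.4086)² = 55.9293
Variance = 55.9293 / 6 = 9.3215
SE* = √9.3215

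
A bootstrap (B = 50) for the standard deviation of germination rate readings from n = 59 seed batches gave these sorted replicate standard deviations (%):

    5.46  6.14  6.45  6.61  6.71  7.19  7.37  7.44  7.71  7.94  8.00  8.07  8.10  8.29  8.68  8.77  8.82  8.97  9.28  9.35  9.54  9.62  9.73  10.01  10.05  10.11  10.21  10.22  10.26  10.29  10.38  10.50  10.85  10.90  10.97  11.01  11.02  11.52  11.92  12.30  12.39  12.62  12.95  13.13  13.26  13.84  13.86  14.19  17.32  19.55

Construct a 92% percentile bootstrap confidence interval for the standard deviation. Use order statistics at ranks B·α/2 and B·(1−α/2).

α = 0.08; lower rank = 50 × 0.040 = 2; upper rank = 50 × 0.960 = 48.
The 2nd smallest replicate is 6.14; the 48th is 14.19.

(6.14, 14.19)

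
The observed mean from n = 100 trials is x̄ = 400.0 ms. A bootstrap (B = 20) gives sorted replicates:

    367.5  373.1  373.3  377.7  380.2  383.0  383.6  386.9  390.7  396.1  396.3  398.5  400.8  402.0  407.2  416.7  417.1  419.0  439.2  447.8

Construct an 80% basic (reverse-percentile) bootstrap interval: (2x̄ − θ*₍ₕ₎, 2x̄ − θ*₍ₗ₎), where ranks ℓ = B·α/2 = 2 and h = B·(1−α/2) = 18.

Percentile endpoints at ranks 2 and 18: θ*₍2₎ = 373.1, θ*₍18₎ = 419.0.
Basic interval reflects these around x̄:
  lower = 2 × 400.0 − 419.0 = 381.0
  upper = 2 × 400.0 − 373.1 = 426.9

(381.0, 426.9)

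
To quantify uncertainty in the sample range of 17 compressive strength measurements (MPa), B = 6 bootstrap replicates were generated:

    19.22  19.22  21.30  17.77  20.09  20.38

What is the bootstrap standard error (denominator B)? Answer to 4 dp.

SE* = 1.1070

Bootstrap SE is the standard deviation of the 6 replicate ranges.
Mean of replicates: (19.22 + 19.22 + 21.30 + 17.77 + 20.09 + 20.38) / 6 = 117.98000 / 6 = 19.66333
Sum of squared deviations: (−0.44333)² + (−0.44333)² + (+1.63667)² + (−1.89333)² + (+0.42667)² + (+0.71667)² = 7.35213
Variance = 7.35213 / 6 = 1.22536
SE* = √1.22536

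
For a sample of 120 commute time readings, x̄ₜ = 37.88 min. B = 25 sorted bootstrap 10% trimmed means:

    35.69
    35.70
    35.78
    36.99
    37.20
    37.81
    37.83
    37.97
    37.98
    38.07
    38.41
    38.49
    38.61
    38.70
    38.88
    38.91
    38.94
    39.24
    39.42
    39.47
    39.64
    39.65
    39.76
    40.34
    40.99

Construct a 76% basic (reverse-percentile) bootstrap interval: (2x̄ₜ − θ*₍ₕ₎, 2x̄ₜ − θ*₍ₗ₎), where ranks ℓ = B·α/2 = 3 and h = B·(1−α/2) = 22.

Percentile endpoints at ranks 3 and 22: θ*₍3₎ = 35.78, θ*₍22₎ = 39.65.
Basic interval reflects these around x̄ₜ:
  lower = 2 × 37.88 − 39.65 = 36.11
  upper = 2 × 37.88 − 35.78 = 39.98

(36.11, 39.98)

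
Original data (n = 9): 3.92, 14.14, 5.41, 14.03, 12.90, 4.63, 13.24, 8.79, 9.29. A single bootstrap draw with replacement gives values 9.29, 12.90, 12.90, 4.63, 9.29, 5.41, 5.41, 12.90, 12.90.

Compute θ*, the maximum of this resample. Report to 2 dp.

θ* = 12.90

Maximum = 12.90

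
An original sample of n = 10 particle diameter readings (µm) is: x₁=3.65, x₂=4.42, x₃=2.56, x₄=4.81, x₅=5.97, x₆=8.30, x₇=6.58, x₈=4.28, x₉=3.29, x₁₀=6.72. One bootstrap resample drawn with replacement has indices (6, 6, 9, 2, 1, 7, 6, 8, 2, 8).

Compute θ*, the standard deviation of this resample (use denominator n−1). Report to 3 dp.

Resample values: 8.30, 8.30, 3.29, 4.42, 3.65, 6.58, 8.30, 4.28, 4.42, 4.28.
Mean = 5.5820; sum of squared deviations = 38.2354
s² = 38.2354 / 9 = 4.2484
s = √4.2484 = 2.061

θ* = 2.061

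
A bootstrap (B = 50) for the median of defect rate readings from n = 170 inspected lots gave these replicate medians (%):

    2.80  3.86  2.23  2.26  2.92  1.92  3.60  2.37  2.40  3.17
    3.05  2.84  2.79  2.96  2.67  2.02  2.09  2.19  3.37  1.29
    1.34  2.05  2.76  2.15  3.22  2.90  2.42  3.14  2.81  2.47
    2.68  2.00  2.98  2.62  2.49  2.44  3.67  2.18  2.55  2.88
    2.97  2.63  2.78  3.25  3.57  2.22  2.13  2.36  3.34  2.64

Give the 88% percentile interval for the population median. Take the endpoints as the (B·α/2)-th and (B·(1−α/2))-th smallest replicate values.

(1.92, 3.57)

Sorted replicates: 1.29, 1.34, 1.92, 2.00, 2.02, 2.05, 2.09, 2.13, 2.15, 2.18, 2.19, 2.22, 2.23, 2.26, 2.36, 2.37, 2.40, 2.42, 2.44, 2.47, 2.49, 2.55, 2.62, 2.63, 2.64, 2.67, 2.68, 2.76, 2.78, 2.79, 2.80, 2.81, 2.84, 2.88, 2.90, 2.92, 2.96, 2.97, 2.98, 3.05, 3.14, 3.17, 3.22, 3.25, 3.34, 3.37, 3.57, 3.60, 3.67, 3.86
α = 0.12; lower rank = 50 × 0.060 = 3; upper rank = 50 × 0.940 = 47.
The 3rd smallest replicate is 1.92; the 47th is 3.57.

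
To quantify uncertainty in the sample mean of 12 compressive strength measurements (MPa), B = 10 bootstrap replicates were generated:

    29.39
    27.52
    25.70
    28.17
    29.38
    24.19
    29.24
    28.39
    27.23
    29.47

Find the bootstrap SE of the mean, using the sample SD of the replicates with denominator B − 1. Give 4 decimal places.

Bootstrap SE is the standard deviation of the 10 replicate means.
Mean of replicates: (29.39 + 27.52 + 25.70 + 28.17 + 29.38 + 24.19 + 29.24 + 28.39 + 27.23 + 29.47) / 10 = 278.68000 / 10 = 27.86800
Sum of squared deviations: (+1.52200)² + (−0.34800)² + (−2.16800)² + (+0.30200)² + (+1.51200)² + (−3.67800)² + (+1.37200)² + (+0.52200)² + (−0.63800)² + (+1.60200)² = 28.17116
Variance = 28.17116 / 9 = 3.13013
SE* = √3.13013

SE* = 1.7692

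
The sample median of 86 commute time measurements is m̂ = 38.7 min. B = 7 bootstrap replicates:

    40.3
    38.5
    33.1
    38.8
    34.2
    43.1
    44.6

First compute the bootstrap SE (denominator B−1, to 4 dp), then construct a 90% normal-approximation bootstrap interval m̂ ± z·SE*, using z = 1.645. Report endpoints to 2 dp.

(31.72, 45.68)

Mean of replicates = 38.9429; sum of squared deviations = 107.9771; SE* = √(107.9771/6) = 4.2422
Margin = 1.645 × 4.2422 = 6.978
Interval: 38.7 ± 6.978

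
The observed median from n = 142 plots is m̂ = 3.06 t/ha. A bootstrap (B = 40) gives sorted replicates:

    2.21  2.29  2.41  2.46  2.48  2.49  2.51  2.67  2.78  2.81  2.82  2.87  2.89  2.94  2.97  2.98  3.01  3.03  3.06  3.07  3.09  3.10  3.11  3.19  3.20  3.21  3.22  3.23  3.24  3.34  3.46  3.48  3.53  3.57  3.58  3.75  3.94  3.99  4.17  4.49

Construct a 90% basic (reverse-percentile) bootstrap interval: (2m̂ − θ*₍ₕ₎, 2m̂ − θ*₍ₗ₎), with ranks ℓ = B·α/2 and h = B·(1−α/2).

Percentile endpoints at ranks 2 and 38: θ*₍2₎ = 2.29, θ*₍38₎ = 3.99.
Basic interval reflects these around m̂:
  lower = 2 × 3.06 − 3.99 = 2.13
  upper = 2 × 3.06 − 2.29 = 3.83

(2.13, 3.83)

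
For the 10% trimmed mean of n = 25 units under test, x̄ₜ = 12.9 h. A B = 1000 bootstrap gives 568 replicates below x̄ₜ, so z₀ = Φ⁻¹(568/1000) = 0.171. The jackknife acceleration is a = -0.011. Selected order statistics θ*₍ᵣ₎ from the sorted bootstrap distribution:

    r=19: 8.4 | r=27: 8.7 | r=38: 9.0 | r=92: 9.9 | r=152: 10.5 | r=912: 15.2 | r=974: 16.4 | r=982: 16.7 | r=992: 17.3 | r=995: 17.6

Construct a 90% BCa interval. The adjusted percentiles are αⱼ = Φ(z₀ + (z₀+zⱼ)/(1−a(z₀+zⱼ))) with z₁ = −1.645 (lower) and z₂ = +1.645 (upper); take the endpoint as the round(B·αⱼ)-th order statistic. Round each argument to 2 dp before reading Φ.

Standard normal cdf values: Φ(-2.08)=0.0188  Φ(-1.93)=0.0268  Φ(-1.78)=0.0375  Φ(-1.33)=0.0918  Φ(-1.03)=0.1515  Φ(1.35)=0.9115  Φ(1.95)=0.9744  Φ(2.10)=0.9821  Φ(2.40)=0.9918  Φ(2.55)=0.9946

(9.9, 16.4)

Lower: z₀ + z₁ = 0.171 + (-1.645) = -1.474; 1 − a(z₀+z₁) = 1 − (-0.011)(-1.474) = 0.9838; argument = 0.171 + (-1.474)/0.9838 = -1.3273 → -1.33.
α₁ = Φ(-1.33) = 0.0918; rank = round(1000 × 0.0918) = 92; θ*₍92₎ = 9.9.
Upper: z₀ + z₂ = 1.816; 1 − a(z₀+z₂) = 1.0200; argument = 1.9514 → 1.95; α₂ = 0.9744; rank = 974; θ*₍974₎ = 16.4.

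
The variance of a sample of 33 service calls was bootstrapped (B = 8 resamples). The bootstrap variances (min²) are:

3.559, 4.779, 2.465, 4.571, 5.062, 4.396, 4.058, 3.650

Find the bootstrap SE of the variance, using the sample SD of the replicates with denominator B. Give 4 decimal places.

SE* = 0.7792

Bootstrap SE is the standard deviation of the 8 replicate variances.
Mean of replicates: (3.559 + 4.779 + 2.465 + 4.571 + 5.062 + 4.396 + 4.058 + 3.650) / 8 = 32.54000 / 8 = 4.06750
Sum of squared deviations: (−0.50850)² + (+0.71150)² + (−1.60250)² + (+0.50350)² + (+0.99450)² + (+0.32850)² + (−0.00950)² + (−0.41750)² = 4.85766
Variance = 4.85766 / 8 = 0.60721
SE* = √0.60721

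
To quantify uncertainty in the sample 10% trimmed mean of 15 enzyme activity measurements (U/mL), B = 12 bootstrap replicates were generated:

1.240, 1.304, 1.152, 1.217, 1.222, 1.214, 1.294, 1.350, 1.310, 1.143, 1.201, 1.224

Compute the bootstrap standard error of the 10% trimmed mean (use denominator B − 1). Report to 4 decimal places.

Bootstrap SE is the standard deviation of the 12 replicate 10% trimmed means.
Mean of replicates: (1.240 + 1.304 + 1.152 + 1.217 + 1.222 + 1.214 + 1.294 + 1.350 + 1.310 + 1.143 + 1.201 + 1.224) / 12 = 14.87100 / 12 = 1.23925
Sum of squared deviations: (+0.00075)² + (+0.06475)² + (−0.08725)² + (−0.02225)² + (−0.01725)² + (−0.02525)² + (+0.05475)² + (+0.11075)² + (+0.07075)² + (−0.09625)² + (−0.03825)² + (−0.01525)² = 0.04446
Variance = 0.04446 / 11 = 0.00404
SE* = √0.00404

SE* = 0.0636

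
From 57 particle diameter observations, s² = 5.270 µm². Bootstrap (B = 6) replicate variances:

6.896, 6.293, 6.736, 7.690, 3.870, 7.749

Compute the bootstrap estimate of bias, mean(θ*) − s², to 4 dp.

bias = +1.2690

mean(θ*) = (6.896 + 6.293 + 6.736 + 7.690 + 3.870 + 7.749) / 6 = 6.53900
bias = 6.53900 − 5.270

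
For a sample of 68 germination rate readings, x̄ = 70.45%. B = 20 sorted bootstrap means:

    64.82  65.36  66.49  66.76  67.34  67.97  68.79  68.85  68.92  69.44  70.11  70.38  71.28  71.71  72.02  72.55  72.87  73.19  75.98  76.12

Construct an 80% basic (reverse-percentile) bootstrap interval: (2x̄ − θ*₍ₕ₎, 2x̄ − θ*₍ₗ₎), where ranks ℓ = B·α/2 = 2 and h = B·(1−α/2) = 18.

Percentile endpoints at ranks 2 and 18: θ*₍2₎ = 65.36, θ*₍18₎ = 73.19.
Basic interval reflects these around x̄:
  lower = 2 × 70.45 − 73.19 = 67.71
  upper = 2 × 70.45 − 65.36 = 75.54

(67.71, 75.54)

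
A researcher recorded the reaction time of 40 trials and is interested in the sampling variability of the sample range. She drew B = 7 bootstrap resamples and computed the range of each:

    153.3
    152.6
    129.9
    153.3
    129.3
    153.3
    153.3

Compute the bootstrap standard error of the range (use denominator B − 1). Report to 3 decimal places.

SE* = 11.500

Bootstrap SE is the standard deviation of the 7 replicate ranges.
Mean of replicates: (153.3 + 152.6 + 129.9 + 153.3 + 129.3 + 153.3 + 153.3) / 7 = 1025.0000 / 7 = 146.4286
Sum of squared deviations: (+6.8714)² + (+6.1714)² + (−16.5286)² + (+6.8714)² + (−17.1286)² + (+6.8714)² + (+6.8714)² = 793.5343
Variance = 793.5343 / 6 = 132.2557
SE* = √132.2557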